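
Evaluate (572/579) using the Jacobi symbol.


Compute (572/579) via quadratic reciprocity:
  pull out 2: (2/579) = -1  (since 579 mod 8 = 3)
  pull out 2: (2/579) = -1  (since 579 mod 8 = 3)
  reciprocity: (143/579) -> -(579/143)
  reduce: (7/143)
  reciprocity: (7/143) -> -(143/7)
  reduce: (3/7)
  reciprocity: (3/7) -> -(7/3)
  reduce: (1/3)
  (1/3) = 1
Product of signs = -1

-1


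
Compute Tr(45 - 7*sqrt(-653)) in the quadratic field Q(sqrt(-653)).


Tr(a + b*sqrt(d)) = (a + b*sqrt(d)) + (a - b*sqrt(d)) = 2a
= 2 * (45)
= 90

90


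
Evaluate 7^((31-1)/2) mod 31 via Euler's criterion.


p = 31 is prime and the exponent is (p-1)/2 = 15, so by Euler's criterion 7^15 = (7/31) = +1 or -1 mod 31.
Compute by square-and-multiply:
  15 = 8 + 4 + 2 + 1 (binary 1111)
  Repeated squaring mod 31: 7^1 = 7, 7^2 = 18, 7^4 = 14, 7^8 = 10
  7^15 = 7^8 * 7^4 * 7^2 * 7^1 = 10 * 14 * 18 * 7 mod 31
    10 * 14 = 140 = 16 mod 31
    16 * 18 = 288 = 9 mod 31
    9 * 7 = 63 = 1 mod 31
  7^15 = 1 mod 31
Result 1: 7 is a quadratic residue mod 31.
7^15 mod 31 = 1

1


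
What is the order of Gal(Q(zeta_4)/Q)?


|Gal(Q(zeta_4)/Q)| = phi(4)
= 2

2


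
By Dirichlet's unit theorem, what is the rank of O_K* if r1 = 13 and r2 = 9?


By Dirichlet's unit theorem:
rank = r1 + r2 - 1
= 13 + 9 - 1
= 21

21


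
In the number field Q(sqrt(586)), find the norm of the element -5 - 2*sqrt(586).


N(a + b*sqrt(d)) = a^2 - d*b^2
= (-5)^2 - (586)*(-2)^2
= 25 - 2344
= -2319

-2319


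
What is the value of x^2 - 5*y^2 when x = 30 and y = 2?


x^2 - d*y^2
= 30^2 - 5*2^2
= 900 - 20
= 880

880


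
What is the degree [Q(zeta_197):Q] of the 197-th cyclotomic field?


The degree equals Euler's totient phi(197).
197 = 197
phi(197) = 196

196


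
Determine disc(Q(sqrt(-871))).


For K = Q(sqrt(d)) with d squarefree: disc(K) = d if d = 1 mod 4, and disc(K) = 4d if d = 2 or 3 mod 4.
Here d = -871, and d mod 4 = 1.
d = 1 mod 4 (O_K = Z[(1+sqrt(d))/2]), so disc(K) = d = -871

-871


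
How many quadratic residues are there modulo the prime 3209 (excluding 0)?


For prime p, the number of non-zero quadratic residues is (p-1)/2.
= (3209-1)/2
= 1604

1604


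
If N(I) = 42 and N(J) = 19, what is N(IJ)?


N(IJ) = N(I) * N(J)
= 42 * 19
= 798

798


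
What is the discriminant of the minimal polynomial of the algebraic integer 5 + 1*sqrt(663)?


The element 5 + 1*sqrt(663) has minimal polynomial:
x^2 - 10*x - 638
Discriminant = (-10)^2 - 4*(-638)
= 100 + 2552
= 2652

2652


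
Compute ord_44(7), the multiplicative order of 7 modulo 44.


We want ord_44(7), the smallest k >= 1 with 7^k = 1 mod 44.
n = 44 = 2^2 * 11, phi(44) = 20; the order divides phi(n).
Divisors of 20: 1, 2, 4, 5, 10, 20
Repeated squaring mod 44: 7^1 = 7, 7^2 = 5, 7^4 = 25, 7^8 = 9, 7^16 = 37
Test divisors in increasing order:
  k=1: 7^1 = 7 mod 44
  k=2: 7^2 = 5 mod 44
  k=4: 7^4 = 25 mod 44
  k=5: 7^5 = 25 * 7 = 43 mod 44
  k=10: 7^10 = 9 * 5 = 1 mod 44  <- first divisor giving 1
Order = 10

10


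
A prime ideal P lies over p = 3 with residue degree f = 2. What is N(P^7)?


N(P^a) = p^(a*f)
= 3^(7*2)
= 3^14
= 4782969

4782969


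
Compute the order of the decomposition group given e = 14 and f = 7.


|D_P| = e * f
= 14 * 7
= 98

98


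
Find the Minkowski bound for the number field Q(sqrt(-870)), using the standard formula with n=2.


d = -870, d mod 4 = 2, so disc(K) = 4d = -3480; |disc(K)| = 3480
Imaginary quadratic field, so n = 2, s = r2 = 1, r1 = 0
M = (n!/n^n) * (4/pi)^s * sqrt(|disc(K)|) = (2!/2^2) * (4/pi)^1 * sqrt(3480)
= 0.5 * 1.273240 * 58.991525
= 37.5552

37.5552


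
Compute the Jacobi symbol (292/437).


Compute (292/437) via quadratic reciprocity:
  pull out 2: (2/437) = -1  (since 437 mod 8 = 5)
  pull out 2: (2/437) = -1  (since 437 mod 8 = 5)
  reciprocity: (73/437) -> +(437/73)
  reduce: (72/73)
  pull out 2: (2/73) = +1  (since 73 mod 8 = 1)
  pull out 2: (2/73) = +1  (since 73 mod 8 = 1)
  pull out 2: (2/73) = +1  (since 73 mod 8 = 1)
  reciprocity: (9/73) -> +(73/9)
  reduce: (1/9)
  (1/9) = 1
Product of signs = 1

1


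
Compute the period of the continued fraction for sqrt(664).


Run the CF algorithm for sqrt(664).
a_0 = floor(sqrt(664)) = 25; set m_0=0, q_0=1.
Recurrence: m' = q*a - m,  q' = (d - m'^2)/q,  a' = floor((a_0 + m')/q').
  step 1: m=25, q=39, a=1
  step 2: m=14, q=12, a=3
  step 3: m=22, q=15, a=3
  step 4: m=23, q=9, a=5
  step 5: m=22, q=20, a=2
  step 6: m=18, q=17, a=2
  step 7: m=16, q=24, a=1
  step 8: m=8, q=25, a=1
  step 9: m=17, q=15, a=2
  step 10: m=13, q=33, a=1
  step 11: m=20, q=8, a=5
  step 12: m=20, q=33, a=1
  step 13: m=13, q=15, a=2
  step 14: m=17, q=25, a=1
  step 15: m=8, q=24, a=1
  step 16: m=16, q=17, a=2
  step 17: m=18, q=20, a=2
  step 18: m=22, q=9, a=5
  step 19: m=23, q=15, a=3
  step 20: m=22, q=12, a=3
  step 21: m=14, q=39, a=1
  step 22: m=25, q=1, a=50
a_22 = 2*a_0 = 50, so the period closes here.
sqrt(664) = [25; 1, 3, 3, 5, 2, 2, 1, 1, 2, 1, 5, 1, 2, 1, 1, 2, 2, 5, 3, 3, 1, 50]
Period length = 22

22


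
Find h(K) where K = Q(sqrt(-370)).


K = Q(sqrt(-370)). d mod 4 = 2, so D = disc(K) = 4d = -1480
h(K) equals the number of primitive reduced positive-definite forms (a, b, c) = a*x^2 + b*x*y + c*y^2 with b^2 - 4ac = D,
where reduced means |b| <= a <= c, with b >= 0 whenever |b| = a or a = c, and primitive means gcd(a, b, c) = 1.
Reduced forces 3a^2 <= |D| = 1480, so 1 <= a <= 22; b must have the parity of D, and c = (b^2 - D)/(4a) must be an integer >= a.
Enumerate a = 1..22, b in [-a, a]:
  a=1: (1, 0, 370)  [1]
  a=2: (2, 0, 185)  [1]
  a=3..4: none
  a=5: (5, 0, 74)  [1]
  a=6: none
  a=7: (7, -2, 53), (7, 2, 53)  [2]
  a=8..9: none
  a=10: (10, 0, 37)  [1]
  a=11: (11, -4, 34), (11, 4, 34)  [2]
  a=12..13: none
  a=14: (14, -12, 29), (14, 12, 29)  [2]
  a=15..16: none
  a=17: (17, -4, 22), (17, 4, 22)  [2]
  a=18..22: none
Total reduced forms: 1 + 1 + 1 + 2 + 1 + 2 + 2 + 2 = 12
h = 12

12


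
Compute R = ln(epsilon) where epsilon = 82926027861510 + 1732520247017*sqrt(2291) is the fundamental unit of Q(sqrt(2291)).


epsilon = 82926027861510 + 1732520247017*sqrt(2291)
= 1.6585e+14
R = ln(1.6585e+14)
= 32.7421

32.7421


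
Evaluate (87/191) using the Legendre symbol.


p = 191 is prime, so compute (87/191) with the reciprocity algorithm (Jacobi-symbol steps: pull out 2s via (2/n), flip via reciprocity, reduce):
  reciprocity: (87/191) -> -(191/87)
  reduce: (17/87)
  reciprocity: (17/87) -> +(87/17)
  reduce: (2/17)
  pull out 2: (2/17) = +1  (since 17 mod 8 = 1)
  (1/17) = 1
Product of signs = -1
(87/191) = -1

-1


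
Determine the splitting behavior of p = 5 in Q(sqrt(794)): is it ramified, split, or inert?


K = Q(sqrt(794)). Since d mod 4 = 2, disc(K) = 3176.
Check p | disc: 3176 mod 5 = 1.
p does not divide disc. Compute Legendre symbol (d/p):
4^((5-1)/2) mod 5 = 1
(d/p) = 1, so p splits: (p) = P*P' with e=1, f=1, g=2.
Therefore p is split.

split


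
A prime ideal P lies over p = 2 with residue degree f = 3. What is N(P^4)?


N(P^a) = p^(a*f)
= 2^(4*3)
= 2^12
= 4096

4096


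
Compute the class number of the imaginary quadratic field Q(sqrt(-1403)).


K = Q(sqrt(-1403)). d mod 4 = 1, so D = disc(K) = d = -1403
h(K) equals the number of primitive reduced positive-definite forms (a, b, c) = a*x^2 + b*x*y + c*y^2 with b^2 - 4ac = D,
where reduced means |b| <= a <= c, with b >= 0 whenever |b| = a or a = c, and primitive means gcd(a, b, c) = 1.
Reduced forces 3a^2 <= |D| = 1403, so 1 <= a <= 21; b must have the parity of D, and c = (b^2 - D)/(4a) must be an integer >= a.
Enumerate a = 1..21, b in [-a, a]:
  a=1: (1, 1, 351)  [1]
  a=2: none
  a=3: (3, -1, 117), (3, 1, 117)  [2]
  a=4..6: none
  a=7: (7, -5, 51), (7, 5, 51)  [2]
  a=8: none
  a=9: (9, -1, 39), (9, 1, 39)  [2]
  a=10: none
  a=11: (11, -7, 33), (11, 7, 33)  [2]
  a=12: none
  a=13: (13, -1, 27), (13, 1, 27)  [2]
  a=14..16: none
  a=17: (17, -5, 21), (17, 5, 21)  [2]
  a=18..20: none
  a=21: (21, 19, 21)  [1]
Total reduced forms: 1 + 2 + 2 + 2 + 2 + 2 + 2 + 1 = 14
h = 14

14


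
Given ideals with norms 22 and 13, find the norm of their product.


N(IJ) = N(I) * N(J)
= 22 * 13
= 286

286


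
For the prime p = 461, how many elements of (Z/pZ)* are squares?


For prime p, the number of non-zero quadratic residues is (p-1)/2.
= (461-1)/2
= 230

230


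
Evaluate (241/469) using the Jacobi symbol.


Compute (241/469) via quadratic reciprocity:
  reciprocity: (241/469) -> +(469/241)
  reduce: (228/241)
  pull out 2: (2/241) = +1  (since 241 mod 8 = 1)
  pull out 2: (2/241) = +1  (since 241 mod 8 = 1)
  reciprocity: (57/241) -> +(241/57)
  reduce: (13/57)
  reciprocity: (13/57) -> +(57/13)
  reduce: (5/13)
  reciprocity: (5/13) -> +(13/5)
  reduce: (3/5)
  reciprocity: (3/5) -> +(5/3)
  reduce: (2/3)
  pull out 2: (2/3) = -1  (since 3 mod 8 = 3)
  (1/3) = 1
Product of signs = -1

-1


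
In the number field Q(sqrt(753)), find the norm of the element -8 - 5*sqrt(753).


N(a + b*sqrt(d)) = a^2 - d*b^2
= (-8)^2 - (753)*(-5)^2
= 64 - 18825
= -18761

-18761


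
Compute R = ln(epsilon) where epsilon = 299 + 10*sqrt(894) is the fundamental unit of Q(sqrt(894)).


epsilon = 299 + 10*sqrt(894)
= 597.9983
R = ln(597.9983)
= 6.3936

6.3936


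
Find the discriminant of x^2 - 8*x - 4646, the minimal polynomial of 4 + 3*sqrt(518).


The element 4 + 3*sqrt(518) has minimal polynomial:
x^2 - 8*x - 4646
Discriminant = (-8)^2 - 4*(-4646)
= 64 + 18584
= 18648

18648


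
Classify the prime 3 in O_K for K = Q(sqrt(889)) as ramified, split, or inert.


K = Q(sqrt(889)). Since d mod 4 = 1, disc(K) = 889.
Check p | disc: 889 mod 3 = 1.
p does not divide disc. Compute Legendre symbol (d/p):
1^((3-1)/2) mod 3 = 1
(d/p) = 1, so p splits: (p) = P*P' with e=1, f=1, g=2.
Therefore p is split.

split


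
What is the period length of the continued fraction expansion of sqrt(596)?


Run the CF algorithm for sqrt(596).
a_0 = floor(sqrt(596)) = 24; set m_0=0, q_0=1.
Recurrence: m' = q*a - m,  q' = (d - m'^2)/q,  a' = floor((a_0 + m')/q').
  step 1: m=24, q=20, a=2
  step 2: m=16, q=17, a=2
  step 3: m=18, q=16, a=2
  step 4: m=14, q=25, a=1
  step 5: m=11, q=19, a=1
  step 6: m=8, q=28, a=1
  step 7: m=20, q=7, a=6
  step 8: m=22, q=16, a=2
  step 9: m=10, q=31, a=1
  step 10: m=21, q=5, a=9
  step 11: m=24, q=4, a=12
  step 12: m=24, q=5, a=9
  step 13: m=21, q=31, a=1
  step 14: m=10, q=16, a=2
  step 15: m=22, q=7, a=6
  step 16: m=20, q=28, a=1
  step 17: m=8, q=19, a=1
  step 18: m=11, q=25, a=1
  step 19: m=14, q=16, a=2
  step 20: m=18, q=17, a=2
  step 21: m=16, q=20, a=2
  step 22: m=24, q=1, a=48
a_22 = 2*a_0 = 48, so the period closes here.
sqrt(596) = [24; 2, 2, 2, 1, 1, 1, 6, 2, 1, 9, 12, 9, 1, 2, 6, 1, 1, 1, 2, 2, 2, 48]
Period length = 22

22


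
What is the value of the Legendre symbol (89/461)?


p = 461 is prime, so compute (89/461) with the reciprocity algorithm (Jacobi-symbol steps: pull out 2s via (2/n), flip via reciprocity, reduce):
  reciprocity: (89/461) -> +(461/89)
  reduce: (16/89)
  pull out 2: (2/89) = +1  (since 89 mod 8 = 1)
  pull out 2: (2/89) = +1  (since 89 mod 8 = 1)
  pull out 2: (2/89) = +1  (since 89 mod 8 = 1)
  pull out 2: (2/89) = +1  (since 89 mod 8 = 1)
  (1/89) = 1
Product of signs = 1
(89/461) = 1

1


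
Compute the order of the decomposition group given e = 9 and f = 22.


|D_P| = e * f
= 9 * 22
= 198

198


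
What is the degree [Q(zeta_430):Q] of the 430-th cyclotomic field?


The degree equals Euler's totient phi(430).
430 = 2 * 5 * 43
phi(430) = 168

168


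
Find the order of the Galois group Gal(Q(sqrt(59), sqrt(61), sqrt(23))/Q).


The 3 square roots of distinct primes are multiplicatively independent over Q,
so [K:Q] = 2^3 and Gal(K/Q) is isomorphic to (Z/2Z)^3.
|Gal| = 2^3 = 8

8


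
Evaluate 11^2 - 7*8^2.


x^2 - d*y^2
= 11^2 - 7*8^2
= 121 - 448
= -327

-327


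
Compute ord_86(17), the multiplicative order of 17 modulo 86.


We want ord_86(17), the smallest k >= 1 with 17^k = 1 mod 86.
n = 86 = 2 * 43, phi(86) = 42; the order divides phi(n).
Divisors of 42: 1, 2, 3, 6, 7, 14, 21, 42
Repeated squaring mod 86: 17^1 = 17, 17^2 = 31, 17^4 = 15, 17^8 = 53, 17^16 = 57, 17^32 = 67
Test divisors in increasing order:
  k=1: 17^1 = 17 mod 86
  k=2: 17^2 = 31 mod 86
  k=3: 17^3 = 31 * 17 = 11 mod 86
  k=6: 17^6 = 15 * 31 = 35 mod 86
  k=7: 17^7 = 15 * 31 * 17 = 79 mod 86
  k=14: 17^14 = 53 * 15 * 31 = 49 mod 86
  k=21: 17^21 = 57 * 15 * 17 = 1 mod 86  <- first divisor giving 1
Order = 21

21


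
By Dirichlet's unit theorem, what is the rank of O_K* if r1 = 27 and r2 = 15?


By Dirichlet's unit theorem:
rank = r1 + r2 - 1
= 27 + 15 - 1
= 41

41


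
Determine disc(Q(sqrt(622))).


For K = Q(sqrt(d)) with d squarefree: disc(K) = d if d = 1 mod 4, and disc(K) = 4d if d = 2 or 3 mod 4.
Here d = 622, and d mod 4 = 2.
d = 2 mod 4, not 1 (O_K = Z[sqrt(d)]), so disc(K) = 4d = 4 * (622) = 2488

2488


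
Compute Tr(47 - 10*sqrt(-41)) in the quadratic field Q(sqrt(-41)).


Tr(a + b*sqrt(d)) = (a + b*sqrt(d)) + (a - b*sqrt(d)) = 2a
= 2 * (47)
= 94

94


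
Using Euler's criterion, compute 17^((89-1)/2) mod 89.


p = 89 is prime and the exponent is (p-1)/2 = 44, so by Euler's criterion 17^44 = (17/89) = +1 or -1 mod 89.
Compute by square-and-multiply:
  44 = 32 + 8 + 4 (binary 101100)
  Repeated squaring mod 89: 17^1 = 17, 17^2 = 22, 17^4 = 39, 17^8 = 8, 17^16 = 64, 17^32 = 2
  17^44 = 17^32 * 17^8 * 17^4 = 2 * 8 * 39 mod 89
    2 * 8 = 16 = 16 mod 89
    16 * 39 = 624 = 1 mod 89
  17^44 = 1 mod 89
Result 1: 17 is a quadratic residue mod 89.
17^44 mod 89 = 1

1


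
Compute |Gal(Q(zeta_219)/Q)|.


|Gal(Q(zeta_219)/Q)| = phi(219)
= 144

144


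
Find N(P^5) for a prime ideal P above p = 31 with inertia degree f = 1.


N(P^a) = p^(a*f)
= 31^(5*1)
= 31^5
= 28629151

28629151


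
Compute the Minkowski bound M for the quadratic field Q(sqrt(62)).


d = 62, d mod 4 = 2, so disc(K) = 4d = 248; |disc(K)| = 248
Real quadratic field, so n = 2, s = r2 = 0, r1 = 2
M = (n!/n^n) * (4/pi)^s * sqrt(|disc(K)|) = (2!/2^2) * (4/pi)^0 * sqrt(248)
= 0.5 * 1.000000 * 15.748016
= 7.8740

7.8740


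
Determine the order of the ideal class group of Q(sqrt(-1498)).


K = Q(sqrt(-1498)). d mod 4 = 2, so D = disc(K) = 4d = -5992
h(K) equals the number of primitive reduced positive-definite forms (a, b, c) = a*x^2 + b*x*y + c*y^2 with b^2 - 4ac = D,
where reduced means |b| <= a <= c, with b >= 0 whenever |b| = a or a = c, and primitive means gcd(a, b, c) = 1.
Reduced forces 3a^2 <= |D| = 5992, so 1 <= a <= 44; b must have the parity of D, and c = (b^2 - D)/(4a) must be an integer >= a.
Enumerate a = 1..44, b in [-a, a]:
  a=1: (1, 0, 1498)  [1]
  a=2: (2, 0, 749)  [1]
  a=3..6: none
  a=7: (7, 0, 214)  [1]
  a=8..10: none
  a=11: (11, -6, 137), (11, 6, 137)  [2]
  a=12: none
  a=13: (13, -12, 118), (13, 12, 118)  [2]
  a=14: (14, 0, 107)  [1]
  a=15..16: none
  a=17: (17, -14, 91), (17, 14, 91)  [2]
  a=18..21: none
  a=22: (22, -16, 71), (22, 16, 71)  [2]
  a=23..25: none
  a=26: (26, -12, 59), (26, 12, 59)  [2]
  a=27..33: none
  a=34: (34, -20, 47), (34, 20, 47)  [2]
  a=35..44: none
Total reduced forms: 1 + 1 + 1 + 2 + 2 + 1 + 2 + 2 + 2 + 2 = 16
h = 16

16


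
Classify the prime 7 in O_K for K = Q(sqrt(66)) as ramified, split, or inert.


K = Q(sqrt(66)). Since d mod 4 = 2, disc(K) = 264.
Check p | disc: 264 mod 7 = 5.
p does not divide disc. Compute Legendre symbol (d/p):
3^((7-1)/2) mod 7 = -1
(d/p) = -1, so p is inert: (p) stays prime with e=1, f=2, g=1.
Therefore p is inert.

inert


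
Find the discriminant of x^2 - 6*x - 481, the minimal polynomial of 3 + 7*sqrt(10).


The element 3 + 7*sqrt(10) has minimal polynomial:
x^2 - 6*x - 481
Discriminant = (-6)^2 - 4*(-481)
= 36 + 1924
= 1960

1960


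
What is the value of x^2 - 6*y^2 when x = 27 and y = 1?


x^2 - d*y^2
= 27^2 - 6*1^2
= 729 - 6
= 723

723


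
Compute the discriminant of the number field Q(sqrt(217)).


For K = Q(sqrt(d)) with d squarefree: disc(K) = d if d = 1 mod 4, and disc(K) = 4d if d = 2 or 3 mod 4.
Here d = 217, and d mod 4 = 1.
d = 1 mod 4 (O_K = Z[(1+sqrt(d))/2]), so disc(K) = d = 217

217


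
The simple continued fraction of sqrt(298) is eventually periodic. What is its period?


Run the CF algorithm for sqrt(298).
a_0 = floor(sqrt(298)) = 17; set m_0=0, q_0=1.
Recurrence: m' = q*a - m,  q' = (d - m'^2)/q,  a' = floor((a_0 + m')/q').
  step 1: m=17, q=9, a=3
  step 2: m=10, q=22, a=1
  step 3: m=12, q=7, a=4
  step 4: m=16, q=6, a=5
  step 5: m=14, q=17, a=1
  step 6: m=3, q=17, a=1
  step 7: m=14, q=6, a=5
  step 8: m=16, q=7, a=4
  step 9: m=12, q=22, a=1
  step 10: m=10, q=9, a=3
  step 11: m=17, q=1, a=34
a_11 = 2*a_0 = 34, so the period closes here.
sqrt(298) = [17; 3, 1, 4, 5, 1, 1, 5, 4, 1, 3, 34]
Period length = 11

11


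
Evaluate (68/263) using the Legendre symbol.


p = 263 is prime, so compute (68/263) with the reciprocity algorithm (Jacobi-symbol steps: pull out 2s via (2/n), flip via reciprocity, reduce):
  pull out 2: (2/263) = +1  (since 263 mod 8 = 7)
  pull out 2: (2/263) = +1  (since 263 mod 8 = 7)
  reciprocity: (17/263) -> +(263/17)
  reduce: (8/17)
  pull out 2: (2/17) = +1  (since 17 mod 8 = 1)
  pull out 2: (2/17) = +1  (since 17 mod 8 = 1)
  pull out 2: (2/17) = +1  (since 17 mod 8 = 1)
  (1/17) = 1
Product of signs = 1
(68/263) = 1

1


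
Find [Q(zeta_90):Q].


The degree equals Euler's totient phi(90).
90 = 2 * 3^2 * 5
phi(90) = 24

24


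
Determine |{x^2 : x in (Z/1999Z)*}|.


For prime p, the number of non-zero quadratic residues is (p-1)/2.
= (1999-1)/2
= 999

999


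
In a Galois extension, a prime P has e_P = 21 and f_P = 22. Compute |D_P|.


|D_P| = e * f
= 21 * 22
= 462

462


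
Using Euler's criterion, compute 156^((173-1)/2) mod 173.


p = 173 is prime and the exponent is (p-1)/2 = 86, so by Euler's criterion 156^86 = (156/173) = +1 or -1 mod 173.
Compute by square-and-multiply:
  86 = 64 + 16 + 4 + 2 (binary 1010110)
  Repeated squaring mod 173: 156^1 = 156, 156^2 = 116, 156^4 = 135, 156^8 = 60, 156^16 = 140, 156^32 = 51, 156^64 = 6
  156^86 = 156^64 * 156^16 * 156^4 * 156^2 = 6 * 140 * 135 * 116 mod 173
    6 * 140 = 840 = 148 mod 173
    148 * 135 = 19980 = 85 mod 173
    85 * 116 = 9860 = 172 mod 173
  156^86 = 172 mod 173
Result 172 = p - 1 = -1 mod 173: 156 is a quadratic non-residue mod 173. As a residue in [0, p-1] the value is 172.
156^86 mod 173 = 172

172


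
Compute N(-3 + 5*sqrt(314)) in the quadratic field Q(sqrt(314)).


N(a + b*sqrt(d)) = a^2 - d*b^2
= (-3)^2 - (314)*(5)^2
= 9 - 7850
= -7841

-7841


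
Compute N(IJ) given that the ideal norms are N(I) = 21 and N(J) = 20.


N(IJ) = N(I) * N(J)
= 21 * 20
= 420

420


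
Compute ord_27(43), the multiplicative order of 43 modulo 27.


We want ord_27(43), the smallest k >= 1 with 43^k = 1 mod 27.
n = 27 = 3^3, phi(27) = 18; the order divides phi(n).
Divisors of 18: 1, 2, 3, 6, 9, 18
Repeated squaring mod 27: 43^1 = 16, 43^2 = 13, 43^4 = 7, 43^8 = 22, 43^16 = 25
Test divisors in increasing order:
  k=1: 43^1 = 16 mod 27
  k=2: 43^2 = 13 mod 27
  k=3: 43^3 = 13 * 16 = 19 mod 27
  k=6: 43^6 = 7 * 13 = 10 mod 27
  k=9: 43^9 = 22 * 16 = 1 mod 27  <- first divisor giving 1
Order = 9

9


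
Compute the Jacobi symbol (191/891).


Compute (191/891) via quadratic reciprocity:
  reciprocity: (191/891) -> -(891/191)
  reduce: (127/191)
  reciprocity: (127/191) -> -(191/127)
  reduce: (64/127)
  pull out 2: (2/127) = +1  (since 127 mod 8 = 7)
  pull out 2: (2/127) = +1  (since 127 mod 8 = 7)
  pull out 2: (2/127) = +1  (since 127 mod 8 = 7)
  pull out 2: (2/127) = +1  (since 127 mod 8 = 7)
  pull out 2: (2/127) = +1  (since 127 mod 8 = 7)
  pull out 2: (2/127) = +1  (since 127 mod 8 = 7)
  (1/127) = 1
Product of signs = 1

1


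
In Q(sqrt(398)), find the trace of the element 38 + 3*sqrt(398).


Tr(a + b*sqrt(d)) = (a + b*sqrt(d)) + (a - b*sqrt(d)) = 2a
= 2 * (38)
= 76

76


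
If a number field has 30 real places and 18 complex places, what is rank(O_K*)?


By Dirichlet's unit theorem:
rank = r1 + r2 - 1
= 30 + 18 - 1
= 47

47


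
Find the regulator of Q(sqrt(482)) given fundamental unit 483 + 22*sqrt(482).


epsilon = 483 + 22*sqrt(482)
= 965.9990
R = ln(965.9990)
= 6.8732

6.8732


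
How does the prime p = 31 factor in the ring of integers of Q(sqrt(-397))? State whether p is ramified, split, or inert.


K = Q(sqrt(-397)). Since d mod 4 = 3, disc(K) = -1588.
Check p | disc: -1588 mod 31 = 24.
p does not divide disc. Compute Legendre symbol (d/p):
6^((31-1)/2) mod 31 = -1
(d/p) = -1, so p is inert: (p) stays prime with e=1, f=2, g=1.
Therefore p is inert.

inert


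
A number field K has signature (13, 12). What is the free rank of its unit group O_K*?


By Dirichlet's unit theorem:
rank = r1 + r2 - 1
= 13 + 12 - 1
= 24

24


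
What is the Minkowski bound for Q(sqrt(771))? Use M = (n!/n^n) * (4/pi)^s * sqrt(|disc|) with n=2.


d = 771, d mod 4 = 3, so disc(K) = 4d = 3084; |disc(K)| = 3084
Real quadratic field, so n = 2, s = r2 = 0, r1 = 2
M = (n!/n^n) * (4/pi)^s * sqrt(|disc(K)|) = (2!/2^2) * (4/pi)^0 * sqrt(3084)
= 0.5 * 1.000000 * 55.533774
= 27.7669

27.7669


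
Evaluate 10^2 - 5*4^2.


x^2 - d*y^2
= 10^2 - 5*4^2
= 100 - 80
= 20

20


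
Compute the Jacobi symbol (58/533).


Compute (58/533) via quadratic reciprocity:
  pull out 2: (2/533) = -1  (since 533 mod 8 = 5)
  reciprocity: (29/533) -> +(533/29)
  reduce: (11/29)
  reciprocity: (11/29) -> +(29/11)
  reduce: (7/11)
  reciprocity: (7/11) -> -(11/7)
  reduce: (4/7)
  pull out 2: (2/7) = +1  (since 7 mod 8 = 7)
  pull out 2: (2/7) = +1  (since 7 mod 8 = 7)
  (1/7) = 1
Product of signs = 1

1


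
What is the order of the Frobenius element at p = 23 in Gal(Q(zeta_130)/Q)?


The Frobenius at p in Gal(Q(zeta_n)/Q) = (Z/nZ)* is the class of p, so its order is ord_130(23), the smallest k >= 1 with 23^k = 1 mod 130.
n = 130 = 2 * 5 * 13, phi(130) = 48; the order divides phi(n).
Divisors of 48: 1, 2, 3, 4, 6, 8, 12, 16, 24, 48
Repeated squaring mod 130: 23^1 = 23, 23^2 = 9, 23^4 = 81, 23^8 = 61, 23^16 = 81, 23^32 = 61
Test divisors in increasing order:
  k=1: 23^1 = 23 mod 130
  k=2: 23^2 = 9 mod 130
  k=3: 23^3 = 9 * 23 = 77 mod 130
  k=4: 23^4 = 81 mod 130
  k=6: 23^6 = 81 * 9 = 79 mod 130
  k=8: 23^8 = 61 mod 130
  k=12: 23^12 = 61 * 81 = 1 mod 130  <- first divisor giving 1
Order = 12

12


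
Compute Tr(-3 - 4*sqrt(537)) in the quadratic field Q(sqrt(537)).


Tr(a + b*sqrt(d)) = (a + b*sqrt(d)) + (a - b*sqrt(d)) = 2a
= 2 * (-3)
= -6

-6


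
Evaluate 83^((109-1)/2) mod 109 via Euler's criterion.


p = 109 is prime and the exponent is (p-1)/2 = 54, so by Euler's criterion 83^54 = (83/109) = +1 or -1 mod 109.
Compute by square-and-multiply:
  54 = 32 + 16 + 4 + 2 (binary 110110)
  Repeated squaring mod 109: 83^1 = 83, 83^2 = 22, 83^4 = 48, 83^8 = 15, 83^16 = 7, 83^32 = 49
  83^54 = 83^32 * 83^16 * 83^4 * 83^2 = 49 * 7 * 48 * 22 mod 109
    49 * 7 = 343 = 16 mod 109
    16 * 48 = 768 = 5 mod 109
    5 * 22 = 110 = 1 mod 109
  83^54 = 1 mod 109
Result 1: 83 is a quadratic residue mod 109.
83^54 mod 109 = 1

1


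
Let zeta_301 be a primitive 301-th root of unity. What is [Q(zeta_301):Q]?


The degree equals Euler's totient phi(301).
301 = 7 * 43
phi(301) = 252

252


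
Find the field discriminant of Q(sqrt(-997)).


For K = Q(sqrt(d)) with d squarefree: disc(K) = d if d = 1 mod 4, and disc(K) = 4d if d = 2 or 3 mod 4.
Here d = -997, and d mod 4 = 3.
d = 3 mod 4, not 1 (O_K = Z[sqrt(d)]), so disc(K) = 4d = 4 * (-997) = -3988

-3988


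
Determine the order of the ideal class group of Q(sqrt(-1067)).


K = Q(sqrt(-1067)). d mod 4 = 1, so D = disc(K) = d = -1067
h(K) equals the number of primitive reduced positive-definite forms (a, b, c) = a*x^2 + b*x*y + c*y^2 with b^2 - 4ac = D,
where reduced means |b| <= a <= c, with b >= 0 whenever |b| = a or a = c, and primitive means gcd(a, b, c) = 1.
Reduced forces 3a^2 <= |D| = 1067, so 1 <= a <= 18; b must have the parity of D, and c = (b^2 - D)/(4a) must be an integer >= a.
Enumerate a = 1..18, b in [-a, a]:
  a=1: (1, 1, 267)  [1]
  a=2: none
  a=3: (3, -1, 89), (3, 1, 89)  [2]
  a=4..6: none
  a=7: (7, -5, 39), (7, 5, 39)  [2]
  a=8: none
  a=9: (9, -7, 31), (9, 7, 31)  [2]
  a=10: none
  a=11: (11, 11, 27)  [1]
  a=12: none
  a=13: (13, -5, 21), (13, 5, 21)  [2]
  a=14..16: none
  a=17: (17, -15, 19), (17, 15, 19)  [2]
  a=18: none
Total reduced forms: 1 + 2 + 2 + 2 + 1 + 2 + 2 = 12
h = 12

12


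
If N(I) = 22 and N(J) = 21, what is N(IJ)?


N(IJ) = N(I) * N(J)
= 22 * 21
= 462

462


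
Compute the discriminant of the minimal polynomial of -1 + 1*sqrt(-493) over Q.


The element -1 + 1*sqrt(-493) has minimal polynomial:
x^2 + 2*x + 494
Discriminant = (2)^2 - 4*(494)
= 4 - 1976
= -1972

-1972


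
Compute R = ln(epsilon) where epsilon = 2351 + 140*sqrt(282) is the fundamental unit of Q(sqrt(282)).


epsilon = 2351 + 140*sqrt(282)
= 4701.9998
R = ln(4701.9998)
= 8.4557

8.4557


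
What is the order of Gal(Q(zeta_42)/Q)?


|Gal(Q(zeta_42)/Q)| = phi(42)
= 12

12


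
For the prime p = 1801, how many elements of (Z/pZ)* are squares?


For prime p, the number of non-zero quadratic residues is (p-1)/2.
= (1801-1)/2
= 900

900


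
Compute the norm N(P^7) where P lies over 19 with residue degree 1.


N(P^a) = p^(a*f)
= 19^(7*1)
= 19^7
= 893871739

893871739


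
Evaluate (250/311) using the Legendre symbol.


p = 311 is prime, so compute (250/311) with the reciprocity algorithm (Jacobi-symbol steps: pull out 2s via (2/n), flip via reciprocity, reduce):
  pull out 2: (2/311) = +1  (since 311 mod 8 = 7)
  reciprocity: (125/311) -> +(311/125)
  reduce: (61/125)
  reciprocity: (61/125) -> +(125/61)
  reduce: (3/61)
  reciprocity: (3/61) -> +(61/3)
  reduce: (1/3)
  (1/3) = 1
Product of signs = 1
(250/311) = 1

1


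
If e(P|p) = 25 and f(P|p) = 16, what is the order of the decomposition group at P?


|D_P| = e * f
= 25 * 16
= 400

400


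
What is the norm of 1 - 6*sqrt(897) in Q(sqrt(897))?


N(a + b*sqrt(d)) = a^2 - d*b^2
= (1)^2 - (897)*(-6)^2
= 1 - 32292
= -32291

-32291


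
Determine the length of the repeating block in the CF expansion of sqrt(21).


Run the CF algorithm for sqrt(21).
a_0 = floor(sqrt(21)) = 4; set m_0=0, q_0=1.
Recurrence: m' = q*a - m,  q' = (d - m'^2)/q,  a' = floor((a_0 + m')/q').
  step 1: m=4, q=5, a=1
  step 2: m=1, q=4, a=1
  step 3: m=3, q=3, a=2
  step 4: m=3, q=4, a=1
  step 5: m=1, q=5, a=1
  step 6: m=4, q=1, a=8
a_6 = 2*a_0 = 8, so the period closes here.
sqrt(21) = [4; 1, 1, 2, 1, 1, 8]
Period length = 6

6


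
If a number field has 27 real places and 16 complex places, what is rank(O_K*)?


By Dirichlet's unit theorem:
rank = r1 + r2 - 1
= 27 + 16 - 1
= 42

42


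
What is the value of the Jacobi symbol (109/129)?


Compute (109/129) via quadratic reciprocity:
  reciprocity: (109/129) -> +(129/109)
  reduce: (20/109)
  pull out 2: (2/109) = -1  (since 109 mod 8 = 5)
  pull out 2: (2/109) = -1  (since 109 mod 8 = 5)
  reciprocity: (5/109) -> +(109/5)
  reduce: (4/5)
  pull out 2: (2/5) = -1  (since 5 mod 8 = 5)
  pull out 2: (2/5) = -1  (since 5 mod 8 = 5)
  (1/5) = 1
Product of signs = 1

1


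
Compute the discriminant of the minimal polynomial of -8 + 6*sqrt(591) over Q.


The element -8 + 6*sqrt(591) has minimal polynomial:
x^2 + 16*x - 21212
Discriminant = (16)^2 - 4*(-21212)
= 256 + 84848
= 85104

85104


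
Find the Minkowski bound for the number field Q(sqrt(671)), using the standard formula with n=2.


d = 671, d mod 4 = 3, so disc(K) = 4d = 2684; |disc(K)| = 2684
Real quadratic field, so n = 2, s = r2 = 0, r1 = 2
M = (n!/n^n) * (4/pi)^s * sqrt(|disc(K)|) = (2!/2^2) * (4/pi)^0 * sqrt(2684)
= 0.5 * 1.000000 * 51.807335
= 25.9037

25.9037


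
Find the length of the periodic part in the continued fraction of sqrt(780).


Run the CF algorithm for sqrt(780).
a_0 = floor(sqrt(780)) = 27; set m_0=0, q_0=1.
Recurrence: m' = q*a - m,  q' = (d - m'^2)/q,  a' = floor((a_0 + m')/q').
  step 1: m=27, q=51, a=1
  step 2: m=24, q=4, a=12
  step 3: m=24, q=51, a=1
  step 4: m=27, q=1, a=54
a_4 = 2*a_0 = 54, so the period closes here.
sqrt(780) = [27; 1, 12, 1, 54]
Period length = 4

4


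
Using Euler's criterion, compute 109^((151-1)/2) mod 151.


p = 151 is prime and the exponent is (p-1)/2 = 75, so by Euler's criterion 109^75 = (109/151) = +1 or -1 mod 151.
Compute by square-and-multiply:
  75 = 64 + 8 + 2 + 1 (binary 1001011)
  Repeated squaring mod 151: 109^1 = 109, 109^2 = 103, 109^4 = 39, 109^8 = 11, 109^16 = 121, 109^32 = 145, 109^64 = 36
  109^75 = 109^64 * 109^8 * 109^2 * 109^1 = 36 * 11 * 103 * 109 mod 151
    36 * 11 = 396 = 94 mod 151
    94 * 103 = 9682 = 18 mod 151
    18 * 109 = 1962 = 150 mod 151
  109^75 = 150 mod 151
Result 150 = p - 1 = -1 mod 151: 109 is a quadratic non-residue mod 151. As a residue in [0, p-1] the value is 150.
109^75 mod 151 = 150

150


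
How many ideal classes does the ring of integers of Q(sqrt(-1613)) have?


K = Q(sqrt(-1613)). d mod 4 = 3, so D = disc(K) = 4d = -6452
h(K) equals the number of primitive reduced positive-definite forms (a, b, c) = a*x^2 + b*x*y + c*y^2 with b^2 - 4ac = D,
where reduced means |b| <= a <= c, with b >= 0 whenever |b| = a or a = c, and primitive means gcd(a, b, c) = 1.
Reduced forces 3a^2 <= |D| = 6452, so 1 <= a <= 46; b must have the parity of D, and c = (b^2 - D)/(4a) must be an integer >= a.
Enumerate a = 1..46, b in [-a, a]:
  a=1: (1, 0, 1613)  [1]
  a=2: (2, 2, 807)  [1]
  a=3: (3, -2, 538), (3, 2, 538)  [2]
  a=4..5: none
  a=6: (6, -2, 269), (6, 2, 269)  [2]
  a=7: (7, -4, 231), (7, 4, 231)  [2]
  a=8: none
  a=9: (9, -8, 181), (9, 8, 181)  [2]
  a=10: none
  a=11: (11, -4, 147), (11, 4, 147)  [2]
  a=12: none
  a=13: (13, -10, 126), (13, 10, 126)  [2]
  a=14: (14, -10, 117), (14, 10, 117)  [2]
  a=15..16: none
  a=17: (17, -12, 97), (17, 12, 97)  [2]
  a=18: (18, -10, 91), (18, 10, 91)  [2]
  a=19..20: none
  a=21: (21, -10, 78), (21, -4, 77), (21, 4, 77), (21, 10, 78)  [4]
  a=22: (22, -18, 77), (22, 18, 77)  [2]
  a=23..25: none
  a=26: (26, -10, 63), (26, 10, 63)  [2]
  a=27: (27, -26, 66), (27, 26, 66)  [2]
  a=28..32: none
  a=33: (33, -26, 54), (33, -4, 49), (33, 4, 49), (33, 26, 54)  [4]
  a=34: (34, -22, 51), (34, 22, 51)  [2]
  a=35..38: none
  a=39: (39, -16, 43), (39, -10, 42), (39, 10, 42), (39, 16, 43)  [4]
  a=40..41: none
  a=42: (42, -38, 47), (42, 38, 47)  [2]
  a=43..46: none
Total reduced forms: 1 + 1 + 2 + 2 + 2 + 2 + 2 + 2 + 2 + 2 + 2 + 4 + 2 + 2 + 2 + 4 + 2 + 4 + 2 = 42
h = 42

42


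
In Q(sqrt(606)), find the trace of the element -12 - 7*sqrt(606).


Tr(a + b*sqrt(d)) = (a + b*sqrt(d)) + (a - b*sqrt(d)) = 2a
= 2 * (-12)
= -24

-24


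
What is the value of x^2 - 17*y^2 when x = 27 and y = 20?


x^2 - d*y^2
= 27^2 - 17*20^2
= 729 - 6800
= -6071

-6071


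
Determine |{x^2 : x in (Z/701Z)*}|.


For prime p, the number of non-zero quadratic residues is (p-1)/2.
= (701-1)/2
= 350

350


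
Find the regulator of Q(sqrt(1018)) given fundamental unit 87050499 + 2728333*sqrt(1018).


epsilon = 87050499 + 2728333*sqrt(1018)
= 1.7410e+08
R = ln(1.7410e+08)
= 18.9751

18.9751


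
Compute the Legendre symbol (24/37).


p = 37 is prime, so compute (24/37) with the reciprocity algorithm (Jacobi-symbol steps: pull out 2s via (2/n), flip via reciprocity, reduce):
  pull out 2: (2/37) = -1  (since 37 mod 8 = 5)
  pull out 2: (2/37) = -1  (since 37 mod 8 = 5)
  pull out 2: (2/37) = -1  (since 37 mod 8 = 5)
  reciprocity: (3/37) -> +(37/3)
  reduce: (1/3)
  (1/3) = 1
Product of signs = -1
(24/37) = -1

-1


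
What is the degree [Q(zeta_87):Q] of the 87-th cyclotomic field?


The degree equals Euler's totient phi(87).
87 = 3 * 29
phi(87) = 56

56


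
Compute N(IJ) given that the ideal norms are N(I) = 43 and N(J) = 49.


N(IJ) = N(I) * N(J)
= 43 * 49
= 2107

2107


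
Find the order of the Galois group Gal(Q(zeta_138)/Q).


|Gal(Q(zeta_138)/Q)| = phi(138)
= 44

44


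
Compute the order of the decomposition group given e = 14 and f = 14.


|D_P| = e * f
= 14 * 14
= 196

196


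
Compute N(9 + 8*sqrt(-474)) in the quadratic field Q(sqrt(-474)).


N(a + b*sqrt(d)) = a^2 - d*b^2
= (9)^2 - (-474)*(8)^2
= 81 + 30336
= 30417

30417


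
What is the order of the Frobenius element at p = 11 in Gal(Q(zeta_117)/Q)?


The Frobenius at p in Gal(Q(zeta_n)/Q) = (Z/nZ)* is the class of p, so its order is ord_117(11), the smallest k >= 1 with 11^k = 1 mod 117.
n = 117 = 3^2 * 13, phi(117) = 72; the order divides phi(n).
Divisors of 72: 1, 2, 3, 4, 6, 8, 9, 12, 18, 24, 36, 72
Repeated squaring mod 117: 11^1 = 11, 11^2 = 4, 11^4 = 16, 11^8 = 22, 11^16 = 16, 11^32 = 22, 11^64 = 16
Test divisors in increasing order:
  k=1: 11^1 = 11 mod 117
  k=2: 11^2 = 4 mod 117
  k=3: 11^3 = 4 * 11 = 44 mod 117
  k=4: 11^4 = 16 mod 117
  k=6: 11^6 = 16 * 4 = 64 mod 117
  k=8: 11^8 = 22 mod 117
  k=9: 11^9 = 22 * 11 = 8 mod 117
  k=12: 11^12 = 22 * 16 = 1 mod 117  <- first divisor giving 1
Order = 12

12


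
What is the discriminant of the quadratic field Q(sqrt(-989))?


For K = Q(sqrt(d)) with d squarefree: disc(K) = d if d = 1 mod 4, and disc(K) = 4d if d = 2 or 3 mod 4.
Here d = -989, and d mod 4 = 3.
d = 3 mod 4, not 1 (O_K = Z[sqrt(d)]), so disc(K) = 4d = 4 * (-989) = -3956

-3956


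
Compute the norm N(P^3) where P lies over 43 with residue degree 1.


N(P^a) = p^(a*f)
= 43^(3*1)
= 43^3
= 79507

79507


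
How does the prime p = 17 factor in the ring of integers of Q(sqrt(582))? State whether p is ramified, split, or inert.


K = Q(sqrt(582)). Since d mod 4 = 2, disc(K) = 2328.
Check p | disc: 2328 mod 17 = 16.
p does not divide disc. Compute Legendre symbol (d/p):
4^((17-1)/2) mod 17 = 1
(d/p) = 1, so p splits: (p) = P*P' with e=1, f=1, g=2.
Therefore p is split.

split


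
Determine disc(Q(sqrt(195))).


For K = Q(sqrt(d)) with d squarefree: disc(K) = d if d = 1 mod 4, and disc(K) = 4d if d = 2 or 3 mod 4.
Here d = 195, and d mod 4 = 3.
d = 3 mod 4, not 1 (O_K = Z[sqrt(d)]), so disc(K) = 4d = 4 * (195) = 780

780


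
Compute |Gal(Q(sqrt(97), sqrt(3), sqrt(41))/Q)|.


The 3 square roots of distinct primes are multiplicatively independent over Q,
so [K:Q] = 2^3 and Gal(K/Q) is isomorphic to (Z/2Z)^3.
|Gal| = 2^3 = 8

8


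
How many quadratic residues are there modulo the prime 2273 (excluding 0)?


For prime p, the number of non-zero quadratic residues is (p-1)/2.
= (2273-1)/2
= 1136

1136


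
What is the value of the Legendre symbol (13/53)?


p = 53 is prime, so compute (13/53) with the reciprocity algorithm (Jacobi-symbol steps: pull out 2s via (2/n), flip via reciprocity, reduce):
  reciprocity: (13/53) -> +(53/13)
  reduce: (1/13)
  (1/13) = 1
Product of signs = 1
(13/53) = 1

1


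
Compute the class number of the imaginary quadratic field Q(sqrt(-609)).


K = Q(sqrt(-609)). d mod 4 = 3, so D = disc(K) = 4d = -2436
h(K) equals the number of primitive reduced positive-definite forms (a, b, c) = a*x^2 + b*x*y + c*y^2 with b^2 - 4ac = D,
where reduced means |b| <= a <= c, with b >= 0 whenever |b| = a or a = c, and primitive means gcd(a, b, c) = 1.
Reduced forces 3a^2 <= |D| = 2436, so 1 <= a <= 28; b must have the parity of D, and c = (b^2 - D)/(4a) must be an integer >= a.
Enumerate a = 1..28, b in [-a, a]:
  a=1: (1, 0, 609)  [1]
  a=2: (2, 2, 305)  [1]
  a=3: (3, 0, 203)  [1]
  a=4: none
  a=5: (5, -2, 122), (5, 2, 122)  [2]
  a=6: (6, 6, 103)  [1]
  a=7: (7, 0, 87)  [1]
  a=8..9: none
  a=10: (10, -2, 61), (10, 2, 61)  [2]
  a=11..13: none
  a=14: (14, 14, 47)  [1]
  a=15: (15, -12, 43), (15, 12, 43)  [2]
  a=16..20: none
  a=21: (21, 0, 29)  [1]
  a=22: none
  a=23: (23, -18, 30), (23, 18, 30)  [2]
  a=24: none
  a=25: (25, 8, 25)  [1]
  a=26..28: none
Total reduced forms: 1 + 1 + 1 + 2 + 1 + 1 + 2 + 1 + 2 + 1 + 2 + 1 = 16
h = 16

16


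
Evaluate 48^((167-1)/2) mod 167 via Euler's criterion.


p = 167 is prime and the exponent is (p-1)/2 = 83, so by Euler's criterion 48^83 = (48/167) = +1 or -1 mod 167.
Compute by square-and-multiply:
  83 = 64 + 16 + 2 + 1 (binary 1010011)
  Repeated squaring mod 167: 48^1 = 48, 48^2 = 133, 48^4 = 154, 48^8 = 2, 48^16 = 4, 48^32 = 16, 48^64 = 89
  48^83 = 48^64 * 48^16 * 48^2 * 48^1 = 89 * 4 * 133 * 48 mod 167
    89 * 4 = 356 = 22 mod 167
    22 * 133 = 2926 = 87 mod 167
    87 * 48 = 4176 = 1 mod 167
  48^83 = 1 mod 167
Result 1: 48 is a quadratic residue mod 167.
48^83 mod 167 = 1

1


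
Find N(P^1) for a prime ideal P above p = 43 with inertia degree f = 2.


N(P^a) = p^(a*f)
= 43^(1*2)
= 43^2
= 1849

1849


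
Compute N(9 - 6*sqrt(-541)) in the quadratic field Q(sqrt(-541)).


N(a + b*sqrt(d)) = a^2 - d*b^2
= (9)^2 - (-541)*(-6)^2
= 81 + 19476
= 19557

19557


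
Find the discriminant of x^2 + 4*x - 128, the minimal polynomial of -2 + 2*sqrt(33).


The element -2 + 2*sqrt(33) has minimal polynomial:
x^2 + 4*x - 128
Discriminant = (4)^2 - 4*(-128)
= 16 + 512
= 528

528


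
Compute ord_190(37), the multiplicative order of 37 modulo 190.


We want ord_190(37), the smallest k >= 1 with 37^k = 1 mod 190.
n = 190 = 2 * 5 * 19, phi(190) = 72; the order divides phi(n).
Divisors of 72: 1, 2, 3, 4, 6, 8, 9, 12, 18, 24, 36, 72
Repeated squaring mod 190: 37^1 = 37, 37^2 = 39, 37^4 = 1, 37^8 = 1, 37^16 = 1, 37^32 = 1, 37^64 = 1
Test divisors in increasing order:
  k=1: 37^1 = 37 mod 190
  k=2: 37^2 = 39 mod 190
  k=3: 37^3 = 39 * 37 = 113 mod 190
  k=4: 37^4 = 1 mod 190  <- first divisor giving 1
Order = 4

4


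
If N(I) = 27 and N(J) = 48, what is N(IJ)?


N(IJ) = N(I) * N(J)
= 27 * 48
= 1296

1296


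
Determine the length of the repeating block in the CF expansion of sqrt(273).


Run the CF algorithm for sqrt(273).
a_0 = floor(sqrt(273)) = 16; set m_0=0, q_0=1.
Recurrence: m' = q*a - m,  q' = (d - m'^2)/q,  a' = floor((a_0 + m')/q').
  step 1: m=16, q=17, a=1
  step 2: m=1, q=16, a=1
  step 3: m=15, q=3, a=10
  step 4: m=15, q=16, a=1
  step 5: m=1, q=17, a=1
  step 6: m=16, q=1, a=32
a_6 = 2*a_0 = 32, so the period closes here.
sqrt(273) = [16; 1, 1, 10, 1, 1, 32]
Period length = 6

6


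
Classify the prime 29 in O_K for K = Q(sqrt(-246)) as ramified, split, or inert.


K = Q(sqrt(-246)). Since d mod 4 = 2, disc(K) = -984.
Check p | disc: -984 mod 29 = 2.
p does not divide disc. Compute Legendre symbol (d/p):
15^((29-1)/2) mod 29 = -1
(d/p) = -1, so p is inert: (p) stays prime with e=1, f=2, g=1.
Therefore p is inert.

inert


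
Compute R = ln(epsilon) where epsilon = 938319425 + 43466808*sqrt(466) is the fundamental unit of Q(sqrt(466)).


epsilon = 938319425 + 43466808*sqrt(466)
= 1.8766e+09
R = ln(1.8766e+09)
= 21.3527

21.3527


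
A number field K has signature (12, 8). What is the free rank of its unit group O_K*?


By Dirichlet's unit theorem:
rank = r1 + r2 - 1
= 12 + 8 - 1
= 19

19


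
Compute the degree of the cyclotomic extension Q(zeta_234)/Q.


The degree equals Euler's totient phi(234).
234 = 2 * 3^2 * 13
phi(234) = 72

72


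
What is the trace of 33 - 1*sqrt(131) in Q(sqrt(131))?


Tr(a + b*sqrt(d)) = (a + b*sqrt(d)) + (a - b*sqrt(d)) = 2a
= 2 * (33)
= 66

66


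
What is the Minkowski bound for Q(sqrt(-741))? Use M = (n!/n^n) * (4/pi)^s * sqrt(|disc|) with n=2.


d = -741, d mod 4 = 3, so disc(K) = 4d = -2964; |disc(K)| = 2964
Imaginary quadratic field, so n = 2, s = r2 = 1, r1 = 0
M = (n!/n^n) * (4/pi)^s * sqrt(|disc(K)|) = (2!/2^2) * (4/pi)^1 * sqrt(2964)
= 0.5 * 1.273240 * 54.442630
= 34.6593

34.6593


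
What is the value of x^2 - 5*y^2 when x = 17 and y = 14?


x^2 - d*y^2
= 17^2 - 5*14^2
= 289 - 980
= -691

-691


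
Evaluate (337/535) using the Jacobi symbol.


Compute (337/535) via quadratic reciprocity:
  reciprocity: (337/535) -> +(535/337)
  reduce: (198/337)
  pull out 2: (2/337) = +1  (since 337 mod 8 = 1)
  reciprocity: (99/337) -> +(337/99)
  reduce: (40/99)
  pull out 2: (2/99) = -1  (since 99 mod 8 = 3)
  pull out 2: (2/99) = -1  (since 99 mod 8 = 3)
  pull out 2: (2/99) = -1  (since 99 mod 8 = 3)
  reciprocity: (5/99) -> +(99/5)
  reduce: (4/5)
  pull out 2: (2/5) = -1  (since 5 mod 8 = 5)
  pull out 2: (2/5) = -1  (since 5 mod 8 = 5)
  (1/5) = 1
Product of signs = -1

-1
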